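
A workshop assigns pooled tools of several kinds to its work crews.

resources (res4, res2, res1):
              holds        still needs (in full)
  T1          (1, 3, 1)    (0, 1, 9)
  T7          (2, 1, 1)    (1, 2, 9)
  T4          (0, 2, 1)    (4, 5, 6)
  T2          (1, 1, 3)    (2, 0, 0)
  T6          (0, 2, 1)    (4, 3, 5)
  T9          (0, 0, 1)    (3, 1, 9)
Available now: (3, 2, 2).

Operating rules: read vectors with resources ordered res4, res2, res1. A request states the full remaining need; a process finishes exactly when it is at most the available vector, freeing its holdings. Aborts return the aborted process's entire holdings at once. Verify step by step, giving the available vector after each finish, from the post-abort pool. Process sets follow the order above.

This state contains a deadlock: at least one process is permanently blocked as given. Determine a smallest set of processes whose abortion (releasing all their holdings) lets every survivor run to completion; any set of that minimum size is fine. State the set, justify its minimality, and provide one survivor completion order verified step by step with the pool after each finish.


The answer: abort T7 and T9.
Key observation: T1 was stuck for good until T7 and T9 gave back (2, 1, 2); in the order shown it finishes at step 4.
Minimality, checking each single-abort alternative: T1 alone leaves T7 blocked (short on res1); T7 alone leaves T1 blocked (short on res1); T4 alone leaves T1 blocked (short on res1); T2 alone leaves T1 blocked (short on res1); T6 alone leaves T1 blocked (short on res1); T9 alone leaves T1 blocked (short on res1).
The survivors complete as T2, T6, T4, T1. Walking it through (starting from the post-abort pool):
  pool = (5, 3, 4)
  T2 needs (2, 0, 0) <= (5, 3, 4) -> finishes; pool += (1, 1, 3) = (6, 4, 7)
  T6 needs (4, 3, 5) <= (6, 4, 7) -> finishes; pool += (0, 2, 1) = (6, 6, 8)
  T4 needs (4, 5, 6) <= (6, 6, 8) -> finishes; pool += (0, 2, 1) = (6, 8, 9)
  T1 needs (0, 1, 9) <= (6, 8, 9) -> finishes; pool += (1, 3, 1) = (7, 11, 10)


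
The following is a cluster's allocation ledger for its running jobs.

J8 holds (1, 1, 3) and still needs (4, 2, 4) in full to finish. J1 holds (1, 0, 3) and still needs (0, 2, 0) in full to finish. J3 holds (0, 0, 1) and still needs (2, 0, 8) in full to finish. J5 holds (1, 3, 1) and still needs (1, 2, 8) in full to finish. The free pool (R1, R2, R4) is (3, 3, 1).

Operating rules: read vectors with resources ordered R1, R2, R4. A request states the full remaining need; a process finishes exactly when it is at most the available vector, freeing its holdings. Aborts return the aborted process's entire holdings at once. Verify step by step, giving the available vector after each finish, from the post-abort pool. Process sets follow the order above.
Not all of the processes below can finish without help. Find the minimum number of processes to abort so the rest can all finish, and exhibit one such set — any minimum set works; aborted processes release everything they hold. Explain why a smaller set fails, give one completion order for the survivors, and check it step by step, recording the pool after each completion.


Minimum abort set: J5.
Key observation: no ordering could ever have run J3 before the abort of J5; with (1, 3, 1) back in the pool it fits at step 3.
Why nothing smaller works: aborting no one leaves the state deadlocked as given.
The survivors complete as J1, J8, J3. Verifying each step (starting from the post-abort pool):
  pool = (4, 6, 2)
  run J1 (needs (0, 2, 0), free (4, 6, 2)); after release of (1, 0, 3) the pool is (5, 6, 5)
  run J8 (needs (4, 2, 4), free (5, 6, 5)); after release of (1, 1, 3) the pool is (6, 7, 8)
  run J3 (needs (2, 0, 8), free (6, 7, 8)); after release of (0, 0, 1) the pool is (6, 7, 9)


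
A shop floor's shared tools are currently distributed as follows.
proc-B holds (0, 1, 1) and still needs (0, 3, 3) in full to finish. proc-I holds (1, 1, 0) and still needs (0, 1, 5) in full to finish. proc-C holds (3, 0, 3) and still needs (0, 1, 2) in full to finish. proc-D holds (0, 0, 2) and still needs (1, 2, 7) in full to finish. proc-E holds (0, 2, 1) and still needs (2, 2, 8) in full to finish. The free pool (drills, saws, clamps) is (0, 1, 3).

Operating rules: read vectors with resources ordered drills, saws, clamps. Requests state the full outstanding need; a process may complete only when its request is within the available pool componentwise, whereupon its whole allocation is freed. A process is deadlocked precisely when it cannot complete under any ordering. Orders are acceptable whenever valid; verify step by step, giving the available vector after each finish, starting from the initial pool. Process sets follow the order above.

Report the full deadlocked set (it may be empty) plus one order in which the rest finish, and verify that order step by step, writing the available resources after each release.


Deadlocked set: proc-B, proc-D and proc-E.
Key observation: after proc-C, proc-I the pool peaks at (4, 2, 6), and each blocked process is short somewhere: proc-B on saws; proc-D on clamps; proc-E on clamps.
The rest can finish in the order proc-C, proc-I. Check, step by step:
  pool = (0, 1, 3)
  proc-C needs (0, 1, 2) <= (0, 1, 3) -> finishes; pool += (3, 0, 3) = (3, 1, 6)
  proc-I needs (0, 1, 5) <= (3, 1, 6) -> finishes; pool += (1, 1, 0) = (4, 2, 6)
The stuck group stays short no matter what:
  blocked: proc-B wants (0, 3, 3), pool (4, 2, 6) — not enough saws
  blocked: proc-D wants (1, 2, 7), pool (4, 2, 6) — not enough clamps
  blocked: proc-E wants (2, 2, 8), pool (4, 2, 6) — not enough clamps


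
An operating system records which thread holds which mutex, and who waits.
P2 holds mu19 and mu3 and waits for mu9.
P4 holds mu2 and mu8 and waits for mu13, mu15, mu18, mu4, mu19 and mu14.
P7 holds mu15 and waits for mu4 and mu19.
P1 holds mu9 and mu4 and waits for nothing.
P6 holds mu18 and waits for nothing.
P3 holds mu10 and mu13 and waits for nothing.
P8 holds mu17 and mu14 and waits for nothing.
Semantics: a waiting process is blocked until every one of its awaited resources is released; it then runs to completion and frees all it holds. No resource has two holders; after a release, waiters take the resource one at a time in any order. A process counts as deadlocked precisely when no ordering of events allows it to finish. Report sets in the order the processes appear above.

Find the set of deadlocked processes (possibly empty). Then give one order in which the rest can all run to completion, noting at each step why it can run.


The deadlocked set is empty.
Key observation: the wait graph is acyclic; completion cascades from the unblocked processes through everyone else.
A valid finishing order for the others: P1, P8, P3, P6, P2, P7, P4.
Check, step by step:
  P1 waits on nothing -> runs at once and releases mu9 and mu4
  P8 waits on nothing -> runs at once and releases mu17 and mu14
  P3 waits on nothing -> runs at once and releases mu10 and mu13
  P6 waits on nothing -> runs at once and releases mu18
  P2: everything it awaited (mu9) is free; runs, freeing mu19 and mu3
  P7: everything it awaited (mu4 and mu19) is free; runs, freeing mu15
  P4: everything it awaited (mu13, mu15, mu18, mu4, mu19 and mu14) is free; runs, freeing mu2 and mu8


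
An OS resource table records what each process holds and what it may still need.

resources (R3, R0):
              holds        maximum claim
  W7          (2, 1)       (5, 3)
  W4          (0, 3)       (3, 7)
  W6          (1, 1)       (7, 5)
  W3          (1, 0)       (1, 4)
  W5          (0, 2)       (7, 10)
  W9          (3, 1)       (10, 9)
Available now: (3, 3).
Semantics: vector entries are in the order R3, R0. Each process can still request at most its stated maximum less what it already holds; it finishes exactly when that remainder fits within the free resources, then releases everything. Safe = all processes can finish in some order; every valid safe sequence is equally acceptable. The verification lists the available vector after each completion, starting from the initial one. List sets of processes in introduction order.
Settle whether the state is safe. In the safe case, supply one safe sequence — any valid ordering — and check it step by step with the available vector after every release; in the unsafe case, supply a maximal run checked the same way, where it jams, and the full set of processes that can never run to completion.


SAFE. One safe sequence: W7, W4, W3, W6, W5, W9.
Key observation: the first exact fit in this order is W7 — it needs (3, 2) with (3, 3) free, meeting a requested resource to the last unit.
Check, step by step:
  pool = (3, 3)
  run W7 (needs (3, 2), free (3, 3)); after release of (2, 1) the pool is (5, 4)
  run W4 (needs (3, 4), free (5, 4)); after release of (0, 3) the pool is (5, 7)
  run W3 (needs (0, 4), free (5, 7)); after release of (1, 0) the pool is (6, 7)
  run W6 (needs (6, 4), free (6, 7)); after release of (1, 1) the pool is (7, 8)
  run W5 (needs (7, 8), free (7, 8)); after release of (0, 2) the pool is (7, 10)
  run W9 (needs (7, 8), free (7, 10)); after release of (3, 1) the pool is (10, 11)


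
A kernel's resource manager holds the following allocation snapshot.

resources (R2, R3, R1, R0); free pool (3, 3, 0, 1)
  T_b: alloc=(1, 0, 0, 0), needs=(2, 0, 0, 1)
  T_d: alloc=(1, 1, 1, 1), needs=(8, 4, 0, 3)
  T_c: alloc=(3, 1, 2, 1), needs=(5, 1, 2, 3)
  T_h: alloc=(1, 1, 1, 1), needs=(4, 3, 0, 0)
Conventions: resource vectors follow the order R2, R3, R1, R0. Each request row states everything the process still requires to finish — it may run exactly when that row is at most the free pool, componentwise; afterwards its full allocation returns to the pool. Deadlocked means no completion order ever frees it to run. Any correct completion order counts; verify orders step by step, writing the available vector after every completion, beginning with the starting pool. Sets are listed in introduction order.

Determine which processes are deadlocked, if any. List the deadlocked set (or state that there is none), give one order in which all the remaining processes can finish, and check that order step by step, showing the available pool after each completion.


The deadlocked set is T_d and T_c.
Key observation: R0 is the bottleneck — with T_b, T_h done the pool holds (5, 4, 1, 2), short of every remaining need.
The rest can finish in the order T_b, T_h. Step-by-step check:
  pool = (3, 3, 0, 1)
  T_b needs (2, 0, 0, 1) <= (3, 3, 0, 1) -> finishes; pool += (1, 0, 0, 0) = (4, 3, 0, 1)
  T_h needs (4, 3, 0, 0) <= (4, 3, 0, 1) -> finishes; pool += (1, 1, 1, 1) = (5, 4, 1, 2)
None of the blocked processes ever fits:
  T_d cannot run: need (8, 4, 0, 3) vs free (5, 4, 1, 2) (insufficient R2 and R0)
  T_c cannot run: need (5, 1, 2, 3) vs free (5, 4, 1, 2) (insufficient R1 and R0)


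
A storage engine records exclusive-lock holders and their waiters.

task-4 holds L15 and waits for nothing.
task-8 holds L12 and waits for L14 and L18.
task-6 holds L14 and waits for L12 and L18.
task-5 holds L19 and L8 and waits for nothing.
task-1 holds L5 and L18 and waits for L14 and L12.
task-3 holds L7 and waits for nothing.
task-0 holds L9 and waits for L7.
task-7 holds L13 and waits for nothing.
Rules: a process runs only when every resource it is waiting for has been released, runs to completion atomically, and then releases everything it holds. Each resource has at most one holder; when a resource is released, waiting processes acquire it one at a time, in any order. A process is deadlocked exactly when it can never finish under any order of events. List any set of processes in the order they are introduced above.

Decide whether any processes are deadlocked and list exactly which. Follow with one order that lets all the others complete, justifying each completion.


The deadlocked set is task-8, task-6 and task-1.
Key observation: the waits loop around task-8 -> task-6 -> task-8 with no way out; task-1 is caught in further circular waits.
A valid finishing order for the others: task-7, task-3, task-4, task-5, task-0.
Check, step by step:
  run task-7 (it waits on nothing); releases L13
  run task-3 (it waits on nothing); releases L7
  run task-4 (it waits on nothing); releases L15
  run task-5 (it waits on nothing); releases L19 and L8
  task-0 waits on L7 — all released -> runs and releases L9


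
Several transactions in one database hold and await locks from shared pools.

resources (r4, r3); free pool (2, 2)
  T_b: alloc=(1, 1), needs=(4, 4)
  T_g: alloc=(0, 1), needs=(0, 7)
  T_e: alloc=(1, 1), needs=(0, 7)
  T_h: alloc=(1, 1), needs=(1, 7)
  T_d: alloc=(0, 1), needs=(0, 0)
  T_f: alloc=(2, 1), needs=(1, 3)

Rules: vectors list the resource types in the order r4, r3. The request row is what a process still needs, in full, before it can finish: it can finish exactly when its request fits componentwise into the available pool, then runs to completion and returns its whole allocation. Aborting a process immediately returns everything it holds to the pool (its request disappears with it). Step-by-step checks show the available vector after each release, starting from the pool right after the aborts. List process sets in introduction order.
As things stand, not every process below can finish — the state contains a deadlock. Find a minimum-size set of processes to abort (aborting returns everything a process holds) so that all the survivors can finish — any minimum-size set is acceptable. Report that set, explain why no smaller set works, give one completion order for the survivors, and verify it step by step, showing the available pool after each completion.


Abort T_g and T_h.
Key observation: the returned (1, 2) from T_g and T_h is what brings T_e — unrunnable before, under any order — into play at step 4.
Minimality, checking each single-abort alternative: T_b alone leaves T_g blocked (short on r3); T_g alone leaves T_e blocked (short on r3); T_e alone leaves T_g blocked (short on r3); T_h alone leaves T_g blocked (short on r3); T_d alone leaves T_g blocked (short on r3); T_f alone leaves T_g blocked (short on r3).
Survivors finish in the order: T_f, T_d, T_b, T_e. Verifying each step (pool after the aborts first):
  pool = (3, 4)
  T_f: need (1, 3) fits (3, 4); releases (2, 1), pool now (5, 5)
  T_d: need (0, 0) fits (5, 5); releases (0, 1), pool now (5, 6)
  T_b: need (4, 4) fits (5, 6); releases (1, 1), pool now (6, 7)
  T_e: need (0, 7) fits (6, 7); releases (1, 1), pool now (7, 8)


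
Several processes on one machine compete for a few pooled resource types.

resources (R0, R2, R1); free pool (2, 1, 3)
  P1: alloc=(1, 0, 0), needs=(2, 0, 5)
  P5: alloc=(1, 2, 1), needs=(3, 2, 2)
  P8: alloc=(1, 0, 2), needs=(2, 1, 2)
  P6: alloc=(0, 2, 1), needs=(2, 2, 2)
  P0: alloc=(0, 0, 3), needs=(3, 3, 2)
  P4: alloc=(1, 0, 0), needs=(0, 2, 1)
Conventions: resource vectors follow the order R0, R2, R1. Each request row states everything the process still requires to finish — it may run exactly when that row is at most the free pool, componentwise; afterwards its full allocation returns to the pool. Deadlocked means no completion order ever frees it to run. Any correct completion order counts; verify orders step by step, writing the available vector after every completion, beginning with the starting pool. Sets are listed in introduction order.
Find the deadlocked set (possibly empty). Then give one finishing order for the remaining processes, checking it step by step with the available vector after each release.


Deadlocked set: P5, P6, P0 and P4.
Key observation: the wall is R2: completing P8, P1 brings the pool only to (4, 1, 5), and all the rest need more.
A valid finishing order for the others: P8, P1. Walking it through:
  pool = (2, 1, 3)
  run P8 (needs (2, 1, 2), free (2, 1, 3)); after release of (1, 0, 2) the pool is (3, 1, 5)
  run P1 (needs (2, 0, 5), free (3, 1, 5)); after release of (1, 0, 0) the pool is (4, 1, 5)
None of the blocked processes ever fits:
  P5 still needs (3, 2, 2) but only (4, 1, 5) is free — short on R2
  P6 still needs (2, 2, 2) but only (4, 1, 5) is free — short on R2
  P0 still needs (3, 3, 2) but only (4, 1, 5) is free — short on R2
  P4 still needs (0, 2, 1) but only (4, 1, 5) is free — short on R2


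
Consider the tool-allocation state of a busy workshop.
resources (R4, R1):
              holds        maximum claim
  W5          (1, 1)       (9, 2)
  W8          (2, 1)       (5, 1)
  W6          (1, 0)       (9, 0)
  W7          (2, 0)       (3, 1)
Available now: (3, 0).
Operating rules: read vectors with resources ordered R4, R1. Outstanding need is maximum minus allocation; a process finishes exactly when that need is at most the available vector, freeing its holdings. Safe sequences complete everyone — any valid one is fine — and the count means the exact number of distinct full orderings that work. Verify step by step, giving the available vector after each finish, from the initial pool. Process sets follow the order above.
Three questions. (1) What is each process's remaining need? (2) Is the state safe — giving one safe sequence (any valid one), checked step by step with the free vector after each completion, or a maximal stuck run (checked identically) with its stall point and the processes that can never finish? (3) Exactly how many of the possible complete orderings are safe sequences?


(1) Outstanding need per process (order R4, R1):
  W5: (8, 1)
  W8: (3, 0)
  W6: (8, 0)
  W7: (1, 1)
(2) The state is UNSAFE.
Key observation: after W8, W7 complete, (7, 1) is the best the pool ever gets, yet each leftover process wants more R4.
A maximal execution: W8, W7 — then nothing else fits. Walking it through:
  pool = (3, 0)
  W8: need (3, 0) fits (3, 0); releases (2, 1), pool now (5, 1)
  W7: need (1, 1) fits (5, 1); releases (2, 0), pool now (7, 1)
  blocked: W5 wants (8, 1), pool (7, 1) — not enough R4
  blocked: W6 wants (8, 0), pool (7, 1) — not enough R4
Processes that can never finish: W5 and W6.
(3) Exactly 0 of the possible complete orderings are safe sequences.


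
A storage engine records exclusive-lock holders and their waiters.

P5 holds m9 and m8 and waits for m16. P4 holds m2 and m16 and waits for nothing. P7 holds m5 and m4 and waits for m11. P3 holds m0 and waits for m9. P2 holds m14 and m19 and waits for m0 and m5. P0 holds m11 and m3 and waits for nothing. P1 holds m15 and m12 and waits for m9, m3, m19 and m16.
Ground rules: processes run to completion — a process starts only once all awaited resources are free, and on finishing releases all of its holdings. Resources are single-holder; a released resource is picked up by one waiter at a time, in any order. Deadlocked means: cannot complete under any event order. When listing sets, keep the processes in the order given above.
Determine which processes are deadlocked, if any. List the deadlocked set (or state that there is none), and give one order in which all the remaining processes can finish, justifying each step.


The deadlocked set is empty.
Key observation: the waits form no ring: some process can always run, and its releases unblock the others one by one.
One completion order for the rest: P4, P0, P5, P3, P7, P2, P1.
Verifying each step:
  run P4 (it waits on nothing); releases m2 and m16
  run P0 (it waits on nothing); releases m11 and m3
  run P5 (all its waits — m16 — are resolved); releases m9 and m8
  run P3 (all its waits — m9 — are resolved); releases m0
  run P7 (all its waits — m11 — are resolved); releases m5 and m4
  run P2 (all its waits — m0 and m5 — are resolved); releases m14 and m19
  run P1 (all its waits — m9, m3, m19 and m16 — are resolved); releases m15 and m12


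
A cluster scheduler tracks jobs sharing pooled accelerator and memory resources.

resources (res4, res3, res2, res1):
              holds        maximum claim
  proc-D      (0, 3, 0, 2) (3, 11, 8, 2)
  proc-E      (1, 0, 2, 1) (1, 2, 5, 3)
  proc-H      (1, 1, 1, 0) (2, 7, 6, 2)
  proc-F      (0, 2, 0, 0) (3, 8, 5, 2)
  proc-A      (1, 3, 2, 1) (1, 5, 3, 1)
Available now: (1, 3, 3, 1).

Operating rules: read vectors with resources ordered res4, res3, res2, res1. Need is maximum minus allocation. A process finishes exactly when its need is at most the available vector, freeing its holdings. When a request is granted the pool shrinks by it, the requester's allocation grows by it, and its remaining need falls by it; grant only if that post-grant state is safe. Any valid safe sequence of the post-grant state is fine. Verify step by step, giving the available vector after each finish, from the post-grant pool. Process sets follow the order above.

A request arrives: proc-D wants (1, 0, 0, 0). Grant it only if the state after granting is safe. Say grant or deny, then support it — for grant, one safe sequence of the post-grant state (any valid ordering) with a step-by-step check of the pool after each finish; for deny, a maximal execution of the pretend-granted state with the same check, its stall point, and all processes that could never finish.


GRANT — the state after the grant stays safe, e.g. via proc-A, proc-H, proc-E, proc-F, proc-D.
Key observation: granting shrinks the pool to (0, 3, 3, 1), yet proc-A still fits and the chain goes through.
Verifying the post-grant state step by step:
  pool = (0, 3, 3, 1)
  proc-A: need (0, 2, 1, 0) fits (0, 3, 3, 1); releases (1, 3, 2, 1), pool now (1, 6, 5, 2)
  proc-H: need (1, 6, 5, 2) fits (1, 6, 5, 2); releases (1, 1, 1, 0), pool now (2, 7, 6, 2)
  proc-E: need (0, 2, 3, 2) fits (2, 7, 6, 2); releases (1, 0, 2, 1), pool now (3, 7, 8, 3)
  proc-F: need (3, 6, 5, 2) fits (3, 7, 8, 3); releases (0, 2, 0, 0), pool now (3, 9, 8, 3)
  proc-D: need (2, 8, 8, 0) fits (3, 9, 8, 3); releases (1, 3, 0, 2), pool now (4, 12, 8, 5)


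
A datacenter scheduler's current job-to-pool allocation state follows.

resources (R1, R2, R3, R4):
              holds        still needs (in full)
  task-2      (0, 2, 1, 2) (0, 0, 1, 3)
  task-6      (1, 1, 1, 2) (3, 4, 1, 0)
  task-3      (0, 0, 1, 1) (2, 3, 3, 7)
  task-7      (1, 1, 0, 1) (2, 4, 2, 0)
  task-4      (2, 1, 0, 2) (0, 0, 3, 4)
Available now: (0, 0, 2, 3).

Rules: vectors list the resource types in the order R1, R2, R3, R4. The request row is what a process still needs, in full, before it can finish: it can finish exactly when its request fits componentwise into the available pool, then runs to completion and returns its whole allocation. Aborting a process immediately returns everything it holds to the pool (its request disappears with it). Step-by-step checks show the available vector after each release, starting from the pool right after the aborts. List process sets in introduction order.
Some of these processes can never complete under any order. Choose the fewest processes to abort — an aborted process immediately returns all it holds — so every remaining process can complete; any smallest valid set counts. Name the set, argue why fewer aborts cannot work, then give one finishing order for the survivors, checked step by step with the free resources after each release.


Minimum abort set: task-6.
Key observation: task-7 could never have finished before the abort; with (1, 1, 1, 2) returned by task-6, it fits at step 4.
No smaller set exists: with zero aborts the deadlock remains.
The survivors complete as task-4, task-2, task-3, task-7. Verifying each step (starting from the post-abort pool):
  pool = (1, 1, 3, 5)
  task-4: need (0, 0, 3, 4) fits (1, 1, 3, 5); releases (2, 1, 0, 2), pool now (3, 2, 3, 7)
  task-2: need (0, 0, 1, 3) fits (3, 2, 3, 7); releases (0, 2, 1, 2), pool now (3, 4, 4, 9)
  task-3: need (2, 3, 3, 7) fits (3, 4, 4, 9); releases (0, 0, 1, 1), pool now (3, 4, 5, 10)
  task-7: need (2, 4, 2, 0) fits (3, 4, 5, 10); releases (1, 1, 0, 1), pool now (4, 5, 5, 11)


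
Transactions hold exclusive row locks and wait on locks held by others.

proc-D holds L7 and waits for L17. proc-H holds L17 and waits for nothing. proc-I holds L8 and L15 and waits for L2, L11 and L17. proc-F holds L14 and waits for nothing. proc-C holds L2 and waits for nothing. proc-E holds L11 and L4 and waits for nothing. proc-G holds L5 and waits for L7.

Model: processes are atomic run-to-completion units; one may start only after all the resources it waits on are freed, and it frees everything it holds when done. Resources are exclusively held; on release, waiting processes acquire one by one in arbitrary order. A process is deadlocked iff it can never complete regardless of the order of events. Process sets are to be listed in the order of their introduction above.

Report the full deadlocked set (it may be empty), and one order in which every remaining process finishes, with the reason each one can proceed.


No process is deadlocked.
Key observation: all waits point, directly or indirectly, at processes that can finish, so nothing is permanently blocked.
A valid finishing order for the others: proc-E, proc-F, proc-H, proc-D, proc-C, proc-G, proc-I.
Verifying each step:
  proc-E: no waits; runs immediately, freeing L11 and L4
  proc-F: no waits; runs immediately, freeing L14
  proc-H: no waits; runs immediately, freeing L17
  run proc-D (all its waits — L17 — are resolved); releases L7
  proc-C: no waits; runs immediately, freeing L2
  run proc-G (all its waits — L7 — are resolved); releases L5
  run proc-I (all its waits — L2, L11 and L17 — are resolved); releases L8 and L15


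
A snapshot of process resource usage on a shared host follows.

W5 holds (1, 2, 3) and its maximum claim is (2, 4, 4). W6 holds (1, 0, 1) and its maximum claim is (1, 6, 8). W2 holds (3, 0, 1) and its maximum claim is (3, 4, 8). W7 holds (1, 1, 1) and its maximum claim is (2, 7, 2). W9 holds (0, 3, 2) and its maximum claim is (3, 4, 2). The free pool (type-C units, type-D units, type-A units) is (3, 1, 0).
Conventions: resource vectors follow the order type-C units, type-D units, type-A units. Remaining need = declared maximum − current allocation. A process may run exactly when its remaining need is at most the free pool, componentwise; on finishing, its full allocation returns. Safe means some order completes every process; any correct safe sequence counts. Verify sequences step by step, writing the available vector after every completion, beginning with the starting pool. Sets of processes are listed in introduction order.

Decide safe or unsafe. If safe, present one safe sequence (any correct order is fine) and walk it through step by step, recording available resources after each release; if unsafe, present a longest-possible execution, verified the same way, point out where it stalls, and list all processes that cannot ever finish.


UNSAFE — no complete ordering exists.
Key observation: no order helps: past W9, W5, W7, the free pool tops out at (5, 7, 6), below what each blocked process needs in type-A units.
A maximal execution: W9, W5, W7 — then nothing else fits. Step-by-step check:
  pool = (3, 1, 0)
  W9: need (3, 1, 0) fits (3, 1, 0); releases (0, 3, 2), pool now (3, 4, 2)
  W5: need (1, 2, 1) fits (3, 4, 2); releases (1, 2, 3), pool now (4, 6, 5)
  W7: need (1, 6, 1) fits (4, 6, 5); releases (1, 1, 1), pool now (5, 7, 6)
  W6 still needs (0, 6, 7) but only (5, 7, 6) is free — short on type-A units
  W2 still needs (0, 4, 7) but only (5, 7, 6) is free — short on type-A units
Permanently blocked: W6 and W2.


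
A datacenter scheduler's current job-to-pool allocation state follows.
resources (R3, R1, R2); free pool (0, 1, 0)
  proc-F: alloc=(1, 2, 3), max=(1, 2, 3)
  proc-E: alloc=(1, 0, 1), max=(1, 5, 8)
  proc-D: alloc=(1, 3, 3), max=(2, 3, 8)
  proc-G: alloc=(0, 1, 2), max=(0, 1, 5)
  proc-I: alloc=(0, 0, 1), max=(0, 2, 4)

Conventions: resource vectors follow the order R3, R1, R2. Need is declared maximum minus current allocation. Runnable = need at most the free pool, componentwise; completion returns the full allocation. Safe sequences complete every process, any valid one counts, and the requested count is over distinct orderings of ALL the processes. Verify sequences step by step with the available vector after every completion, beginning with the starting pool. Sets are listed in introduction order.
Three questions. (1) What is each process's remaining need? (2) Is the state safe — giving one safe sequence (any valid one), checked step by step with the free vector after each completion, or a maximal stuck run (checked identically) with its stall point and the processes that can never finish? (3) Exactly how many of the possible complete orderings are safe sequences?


(1) Need matrix, components ordered R3, R1, R2:
  proc-F: (0, 0, 0)
  proc-E: (0, 5, 7)
  proc-D: (1, 0, 5)
  proc-G: (0, 0, 3)
  proc-I: (0, 2, 3)
(2) SAFE, for example via the order proc-F, proc-G, proc-D, proc-E, proc-I.
Key observation: the order's first zero-slack moment is proc-G ((0, 0, 3) needed, (1, 3, 3) free — a requested resource with nothing to spare).
Verifying each step:
  pool = (0, 1, 0)
  proc-F needs (0, 0, 0) <= (0, 1, 0) -> finishes; pool += (1, 2, 3) = (1, 3, 3)
  proc-G needs (0, 0, 3) <= (1, 3, 3) -> finishes; pool += (0, 1, 2) = (1, 4, 5)
  proc-D needs (1, 0, 5) <= (1, 4, 5) -> finishes; pool += (1, 3, 3) = (2, 7, 8)
  proc-E needs (0, 5, 7) <= (2, 7, 8) -> finishes; pool += (1, 0, 1) = (3, 7, 9)
  proc-I needs (0, 2, 3) <= (3, 7, 9) -> finishes; pool += (0, 0, 1) = (3, 7, 10)
(3) The exact count: 4 of the possible complete orderings are safe sequences.


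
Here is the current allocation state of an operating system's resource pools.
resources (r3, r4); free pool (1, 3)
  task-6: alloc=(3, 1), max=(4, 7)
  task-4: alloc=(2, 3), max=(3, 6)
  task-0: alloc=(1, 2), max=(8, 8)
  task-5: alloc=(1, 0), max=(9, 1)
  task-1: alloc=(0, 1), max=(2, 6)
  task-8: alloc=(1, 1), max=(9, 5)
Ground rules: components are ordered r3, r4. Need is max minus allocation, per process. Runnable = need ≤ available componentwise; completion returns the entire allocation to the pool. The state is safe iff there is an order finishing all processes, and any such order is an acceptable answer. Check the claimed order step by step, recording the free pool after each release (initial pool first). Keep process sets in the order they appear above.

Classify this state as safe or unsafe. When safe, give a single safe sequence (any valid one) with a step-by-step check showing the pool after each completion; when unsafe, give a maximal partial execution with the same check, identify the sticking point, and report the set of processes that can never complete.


UNSAFE.
Key observation: no order helps: past task-4, task-6, task-1, the free pool tops out at (6, 8), below what each blocked process needs in r3.
A maximal execution: task-4, task-6, task-1 — then nothing else fits. Check, step by step:
  pool = (1, 3)
  task-4 needs (1, 3) <= (1, 3) -> finishes; pool += (2, 3) = (3, 6)
  task-6 needs (1, 6) <= (3, 6) -> finishes; pool += (3, 1) = (6, 7)
  task-1 needs (2, 5) <= (6, 7) -> finishes; pool += (0, 1) = (6, 8)
  task-0 cannot run: need (7, 6) vs free (6, 8) (insufficient r3)
  task-5 cannot run: need (8, 1) vs free (6, 8) (insufficient r3)
  task-8 cannot run: need (8, 4) vs free (6, 8) (insufficient r3)
Permanently blocked: task-0, task-5 and task-8.


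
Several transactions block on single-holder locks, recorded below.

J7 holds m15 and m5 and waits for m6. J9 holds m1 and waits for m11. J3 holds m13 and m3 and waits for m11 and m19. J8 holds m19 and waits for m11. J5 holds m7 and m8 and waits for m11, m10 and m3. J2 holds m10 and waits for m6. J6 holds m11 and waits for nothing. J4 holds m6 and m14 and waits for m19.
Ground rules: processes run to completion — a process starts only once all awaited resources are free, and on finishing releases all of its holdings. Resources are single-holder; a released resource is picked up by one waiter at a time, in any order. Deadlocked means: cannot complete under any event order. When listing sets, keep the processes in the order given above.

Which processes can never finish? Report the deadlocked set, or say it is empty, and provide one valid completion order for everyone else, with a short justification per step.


The deadlocked set is empty.
Key observation: every chain of waits terminates; starting from the processes that wait on nothing, all the rest unlock in turn.
The rest can finish in the order J6, J9, J8, J3, J4, J7, J2, J5.
Verifying each step:
  J6: no waits; runs immediately, freeing m11
  J9 waits on m11 — all released -> runs and releases m1
  J8 waits on m11 — all released -> runs and releases m19
  J3 waits on m11 and m19 — all released -> runs and releases m13 and m3
  J4 waits on m19 — all released -> runs and releases m6 and m14
  J7 waits on m6 — all released -> runs and releases m15 and m5
  J2 waits on m6 — all released -> runs and releases m10
  J5 waits on m11, m10 and m3 — all released -> runs and releases m7 and m8


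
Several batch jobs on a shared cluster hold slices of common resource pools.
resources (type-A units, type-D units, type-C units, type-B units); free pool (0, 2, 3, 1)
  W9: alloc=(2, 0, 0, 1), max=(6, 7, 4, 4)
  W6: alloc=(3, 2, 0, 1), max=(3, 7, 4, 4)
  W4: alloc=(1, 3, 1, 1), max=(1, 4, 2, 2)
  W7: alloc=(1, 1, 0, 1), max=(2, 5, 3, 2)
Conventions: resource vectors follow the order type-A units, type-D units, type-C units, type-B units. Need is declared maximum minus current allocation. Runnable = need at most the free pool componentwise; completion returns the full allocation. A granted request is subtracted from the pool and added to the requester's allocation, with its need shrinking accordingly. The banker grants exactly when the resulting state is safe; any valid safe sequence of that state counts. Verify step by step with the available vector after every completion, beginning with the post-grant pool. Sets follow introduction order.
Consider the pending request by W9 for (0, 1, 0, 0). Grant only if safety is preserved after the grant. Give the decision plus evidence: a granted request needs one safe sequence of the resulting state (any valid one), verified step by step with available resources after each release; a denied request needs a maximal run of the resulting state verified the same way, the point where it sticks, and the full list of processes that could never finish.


GRANT: granting preserves safety; a valid post-grant sequence is W4, W7, W6, W9.
Key observation: post-grant, (0, 1, 3, 1) remains, and an order beginning with W4 completes everyone.
Step-by-step check of the post-grant state:
  pool = (0, 1, 3, 1)
  W4 needs (0, 1, 1, 1) <= (0, 1, 3, 1) -> finishes; pool += (1, 3, 1, 1) = (1, 4, 4, 2)
  W7 needs (1, 4, 3, 1) <= (1, 4, 4, 2) -> finishes; pool += (1, 1, 0, 1) = (2, 5, 4, 3)
  W6 needs (0, 5, 4, 3) <= (2, 5, 4, 3) -> finishes; pool += (3, 2, 0, 1) = (5, 7, 4, 4)
  W9 needs (4, 6, 4, 3) <= (5, 7, 4, 4) -> finishes; pool += (2, 1, 0, 1) = (7, 8, 4, 5)


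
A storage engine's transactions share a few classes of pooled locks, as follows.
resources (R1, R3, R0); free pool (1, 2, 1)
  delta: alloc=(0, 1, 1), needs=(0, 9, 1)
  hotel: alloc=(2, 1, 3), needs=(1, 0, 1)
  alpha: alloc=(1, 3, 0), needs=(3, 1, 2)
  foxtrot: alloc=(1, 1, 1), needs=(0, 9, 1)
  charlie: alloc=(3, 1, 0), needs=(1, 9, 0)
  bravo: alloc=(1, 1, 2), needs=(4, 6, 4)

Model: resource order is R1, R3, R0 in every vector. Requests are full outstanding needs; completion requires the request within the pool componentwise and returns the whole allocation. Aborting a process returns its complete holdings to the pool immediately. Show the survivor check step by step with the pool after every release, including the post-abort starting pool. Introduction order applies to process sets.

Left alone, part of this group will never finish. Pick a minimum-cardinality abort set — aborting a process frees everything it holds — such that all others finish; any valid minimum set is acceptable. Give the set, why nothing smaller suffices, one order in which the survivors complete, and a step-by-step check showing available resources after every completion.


Abort delta and foxtrot.
Key observation: no ordering could ever have run charlie before the abort of delta and foxtrot; with (1, 2, 2) back in the pool it fits at step 4.
No one abort is enough; case by case: delta alone leaves foxtrot blocked (short on R3); hotel alone leaves delta blocked (short on R3); alpha alone leaves delta blocked (short on R3); foxtrot alone leaves delta blocked (short on R3); charlie alone leaves delta blocked (short on R3); bravo alone leaves delta blocked (short on R3).
The survivors complete as hotel, alpha, bravo, charlie. Step-by-step check (starting from the post-abort pool):
  pool = (2, 4, 3)
  run hotel (needs (1, 0, 1), free (2, 4, 3)); after release of (2, 1, 3) the pool is (4, 5, 6)
  run alpha (needs (3, 1, 2), free (4, 5, 6)); after release of (1, 3, 0) the pool is (5, 8, 6)
  run bravo (needs (4, 6, 4), free (5, 8, 6)); after release of (1, 1, 2) the pool is (6, 9, 8)
  run charlie (needs (1, 9, 0), free (6, 9, 8)); after release of (3, 1, 0) the pool is (9, 10, 8)


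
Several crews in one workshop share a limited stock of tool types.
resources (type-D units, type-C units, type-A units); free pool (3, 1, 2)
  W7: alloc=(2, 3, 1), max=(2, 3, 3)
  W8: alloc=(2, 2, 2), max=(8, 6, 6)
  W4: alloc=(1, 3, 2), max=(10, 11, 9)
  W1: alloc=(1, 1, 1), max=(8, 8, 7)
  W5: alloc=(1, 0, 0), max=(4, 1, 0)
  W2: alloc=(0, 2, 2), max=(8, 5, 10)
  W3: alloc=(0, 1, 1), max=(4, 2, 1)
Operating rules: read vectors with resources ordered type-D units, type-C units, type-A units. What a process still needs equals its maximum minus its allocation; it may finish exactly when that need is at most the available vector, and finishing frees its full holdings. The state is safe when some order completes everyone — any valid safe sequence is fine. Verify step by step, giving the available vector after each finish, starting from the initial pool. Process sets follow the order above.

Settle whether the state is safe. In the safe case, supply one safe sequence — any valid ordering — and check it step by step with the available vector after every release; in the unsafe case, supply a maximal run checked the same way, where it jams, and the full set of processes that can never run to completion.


SAFE. One safe sequence: W5, W3, W7, W8, W1, W4, W2.
Key observation: at W5 the run first touches a limit — (3, 1, 0) against (3, 1, 2), exact on a resource it actually requests.
Verifying each step:
  pool = (3, 1, 2)
  W5 needs (3, 1, 0) <= (3, 1, 2) -> finishes; pool += (1, 0, 0) = (4, 1, 2)
  W3 needs (4, 1, 0) <= (4, 1, 2) -> finishes; pool += (0, 1, 1) = (4, 2, 3)
  W7 needs (0, 0, 2) <= (4, 2, 3) -> finishes; pool += (2, 3, 1) = (6, 5, 4)
  W8 needs (6, 4, 4) <= (6, 5, 4) -> finishes; pool += (2, 2, 2) = (8, 7, 6)
  W1 needs (7, 7, 6) <= (8, 7, 6) -> finishes; pool += (1, 1, 1) = (9, 8, 7)
  W4 needs (9, 8, 7) <= (9, 8, 7) -> finishes; pool += (1, 3, 2) = (10, 11, 9)
  W2 needs (8, 3, 8) <= (10, 11, 9) -> finishes; pool += (0, 2, 2) = (10, 13, 11)


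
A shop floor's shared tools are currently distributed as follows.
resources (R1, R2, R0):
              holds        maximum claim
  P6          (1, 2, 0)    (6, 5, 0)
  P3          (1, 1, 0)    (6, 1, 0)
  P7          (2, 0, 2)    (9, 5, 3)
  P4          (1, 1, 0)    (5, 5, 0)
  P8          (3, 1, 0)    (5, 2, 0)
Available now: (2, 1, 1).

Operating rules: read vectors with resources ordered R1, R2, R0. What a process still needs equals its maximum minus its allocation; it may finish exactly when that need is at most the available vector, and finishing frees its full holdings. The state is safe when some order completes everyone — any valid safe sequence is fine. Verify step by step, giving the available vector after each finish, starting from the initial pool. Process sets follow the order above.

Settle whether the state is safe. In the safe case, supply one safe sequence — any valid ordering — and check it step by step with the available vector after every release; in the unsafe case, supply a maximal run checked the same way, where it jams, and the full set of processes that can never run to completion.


The state is SAFE; one workable sequence: P8, P3, P6, P7, P4.
Key observation: the first exact fit in this order is P8 — it needs (2, 1, 0) with (2, 1, 1) free, meeting a requested resource to the last unit.
Step-by-step check:
  pool = (2, 1, 1)
  run P8 (needs (2, 1, 0), free (2, 1, 1)); after release of (3, 1, 0) the pool is (5, 2, 1)
  run P3 (needs (5, 0, 0), free (5, 2, 1)); after release of (1, 1, 0) the pool is (6, 3, 1)
  run P6 (needs (5, 3, 0), free (6, 3, 1)); after release of (1, 2, 0) the pool is (7, 5, 1)
  run P7 (needs (7, 5, 1), free (7, 5, 1)); after release of (2, 0, 2) the pool is (9, 5, 3)
  run P4 (needs (4, 4, 0), free (9, 5, 3)); after release of (1, 1, 0) the pool is (10, 6, 3)
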